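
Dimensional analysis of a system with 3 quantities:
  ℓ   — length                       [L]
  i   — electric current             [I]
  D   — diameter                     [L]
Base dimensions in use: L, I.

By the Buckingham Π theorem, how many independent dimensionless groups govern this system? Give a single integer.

1

Exponent matrix [L,I] × [ℓ,i,D]:
  L: [ 1  0  1]
  I: [ 0  1  0]
Row reduction gives pivot columns ℓ,i; rank = 2
n=3, r=2 ⇒ 1 dimensionless group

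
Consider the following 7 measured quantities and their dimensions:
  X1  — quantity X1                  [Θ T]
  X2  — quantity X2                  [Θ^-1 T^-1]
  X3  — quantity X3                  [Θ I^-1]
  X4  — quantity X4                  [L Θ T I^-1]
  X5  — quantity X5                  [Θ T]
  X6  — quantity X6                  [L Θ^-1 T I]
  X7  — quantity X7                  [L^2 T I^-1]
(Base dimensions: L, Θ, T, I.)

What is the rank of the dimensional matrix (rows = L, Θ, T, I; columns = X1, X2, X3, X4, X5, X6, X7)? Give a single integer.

3

Dimensional matrix (L×Θ×T×I by X1×X2×X3×X4×X5×X6×X7):
  L: [ 0  0  0  1  0  1  2]
  Θ: [ 1 -1  1  1  1 -1  0]
  T: [ 1 -1  0  1  1  1  1]
  I: [ 0  0 -1 -1  0  1 -1]
RREF → pivots at {X1,X3,X4} ⇒ r = 3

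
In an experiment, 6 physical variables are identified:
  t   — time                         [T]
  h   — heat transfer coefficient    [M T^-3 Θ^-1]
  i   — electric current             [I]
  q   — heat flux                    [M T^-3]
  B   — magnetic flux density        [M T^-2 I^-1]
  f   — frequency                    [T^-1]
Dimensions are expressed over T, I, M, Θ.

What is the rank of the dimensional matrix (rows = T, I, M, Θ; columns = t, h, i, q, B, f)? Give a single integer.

Write exponents as rows T,I,M,Θ / cols t,h,i,q,B,f:
  T: [ 1 -3  0 -3 -2 -1]
  I: [ 0  0  1  0 -1  0]
  M: [ 0  1  0  1  1  0]
  Θ: [ 0 -1  0  0  0  0]
Row reduction gives pivot columns t,h,i,q; rank = 4

4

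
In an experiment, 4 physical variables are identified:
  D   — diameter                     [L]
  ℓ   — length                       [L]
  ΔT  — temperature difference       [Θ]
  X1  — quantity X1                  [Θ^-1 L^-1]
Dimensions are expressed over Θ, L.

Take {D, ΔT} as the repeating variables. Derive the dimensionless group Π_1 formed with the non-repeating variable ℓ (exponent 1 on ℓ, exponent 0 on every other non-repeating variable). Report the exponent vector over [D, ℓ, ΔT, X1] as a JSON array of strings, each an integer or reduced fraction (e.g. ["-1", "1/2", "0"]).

Write exponents as rows Θ,L / cols D,ℓ,ΔT,X1:
  Θ: [ 0  0  1 -1]
  L: [ 1  1  0 -1]
Row reduction gives pivot columns D,ΔT; rank = 2
Repeat: D,ΔT; free: ℓ,X1
RREF:
  r0: [   1    1    0   -1]
  r1: [   0    0    1   -1]
Fix exponent of ℓ at 1, X1 at 0; solve each RREF row for its pivot's exponent:
  r0: exp(D) + (1)·1 = 0 ⇒ exp(D) = -1
  r1: exp(ΔT) + (0)·1 = 0 ⇒ exp(ΔT) = 0
Π_1 = D^-1 · ℓ

["-1", "1", "0", "0"]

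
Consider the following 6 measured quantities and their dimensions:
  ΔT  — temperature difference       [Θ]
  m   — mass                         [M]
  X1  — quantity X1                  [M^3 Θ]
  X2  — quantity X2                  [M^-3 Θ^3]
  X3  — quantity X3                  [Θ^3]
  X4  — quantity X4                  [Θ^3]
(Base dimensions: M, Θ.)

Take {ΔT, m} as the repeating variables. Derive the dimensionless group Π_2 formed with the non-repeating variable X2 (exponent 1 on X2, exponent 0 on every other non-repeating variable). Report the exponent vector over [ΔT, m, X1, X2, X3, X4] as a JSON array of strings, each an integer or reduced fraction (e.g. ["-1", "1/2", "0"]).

["-3", "3", "0", "1", "0", "0"]

Write exponents as rows M,Θ / cols ΔT,m,X1,X2,X3,X4:
  M: [ 0  1  3 -3  0  0]
  Θ: [ 1  0  1  3  3  3]
Row reduction gives pivot columns ΔT,m; rank = 2
Repeat: ΔT,m; free: X1,X2,X3,X4
RREF:
  r0: [   1    0    1    3    3    3]
  r1: [   0    1    3   -3    0    0]
Fix exponent of X2 at 1, X1 at 0, X3 at 0, X4 at 0; solve each RREF row for its pivot's exponent:
  r0: exp(ΔT) + (3)·1 = 0 ⇒ exp(ΔT) = -3
  r1: exp(m) + (-3)·1 = 0 ⇒ exp(m) = 3
Π_2 = ΔT^-3 · m^3 · X2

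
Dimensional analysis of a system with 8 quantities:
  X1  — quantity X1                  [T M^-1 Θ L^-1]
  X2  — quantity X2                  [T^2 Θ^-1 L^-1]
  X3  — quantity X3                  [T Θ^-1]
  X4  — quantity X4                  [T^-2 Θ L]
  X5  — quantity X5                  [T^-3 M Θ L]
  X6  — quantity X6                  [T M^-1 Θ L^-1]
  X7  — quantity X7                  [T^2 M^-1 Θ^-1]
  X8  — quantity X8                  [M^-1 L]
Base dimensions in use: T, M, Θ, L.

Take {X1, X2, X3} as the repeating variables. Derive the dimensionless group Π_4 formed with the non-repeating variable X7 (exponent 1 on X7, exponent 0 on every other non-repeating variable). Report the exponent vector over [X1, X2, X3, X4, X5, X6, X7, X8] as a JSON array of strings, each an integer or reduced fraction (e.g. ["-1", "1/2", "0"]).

Exponent matrix [T,M,Θ,L] × [X1,X2,X3,X4,X5,X6,X7,X8]:
  T: [ 1  2  1 -2 -3  1  2  0]
  M: [-1  0  0  0  1 -1 -1 -1]
  Θ: [ 1 -1 -1  1  1  1 -1  0]
  L: [-1 -1  0  1  1 -1  0  1]
Echelon form has 3 nonzero rows (pivots: X1,X2,X3)
Repeat: X1,X2,X3; free: X4,X5,X6,X7,X8
RREF:
  r0: [   1    0    0    0   -1    1    1    1]
  r1: [   0    1    0   -1    0    0   -1   -2]
  r2: [   0    0    1    0   -2    0    3    3]
  r3: [   0    0    0    0    0    0    0    0]
Fix exponent of X7 at 1, X4 at 0, X5 at 0, X6 at 0, X8 at 0; solve each RREF row for its pivot's exponent:
  r0: exp(X1) + (1)·1 = 0 ⇒ exp(X1) = -1
  r1: exp(X2) + (-1)·1 = 0 ⇒ exp(X2) = 1
  r2: exp(X3) + (3)·1 = 0 ⇒ exp(X3) = -3
Π_4 = X1^-1 · X2 · X3^-3 · X7

["-1", "1", "-3", "0", "0", "0", "1", "0"]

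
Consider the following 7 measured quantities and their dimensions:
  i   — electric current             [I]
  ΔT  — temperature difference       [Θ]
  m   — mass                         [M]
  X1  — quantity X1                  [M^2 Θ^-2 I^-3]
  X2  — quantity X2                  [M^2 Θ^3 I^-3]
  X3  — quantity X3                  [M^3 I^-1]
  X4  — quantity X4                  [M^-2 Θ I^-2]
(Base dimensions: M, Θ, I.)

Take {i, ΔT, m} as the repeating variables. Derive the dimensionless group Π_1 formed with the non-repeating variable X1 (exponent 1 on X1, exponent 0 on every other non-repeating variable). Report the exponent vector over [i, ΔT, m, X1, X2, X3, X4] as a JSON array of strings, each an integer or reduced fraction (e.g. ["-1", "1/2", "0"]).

Dimensional matrix (M×Θ×I by i×ΔT×m×X1×X2×X3×X4):
  M: [ 0  0  1  2  2  3 -2]
  Θ: [ 0  1  0 -2  3  0  1]
  I: [ 1  0  0 -3 -3 -1 -2]
RREF → pivots at {i,ΔT,m} ⇒ r = 3
Pivot set = {i,ΔT,m}, free = {X1,X2,X3,X4}
RREF:
  r0: [   1    0    0   -3   -3   -1   -2]
  r1: [   0    1    0   -2    3    0    1]
  r2: [   0    0    1    2    2    3   -2]
Fix exponent of X1 at 1, X2 at 0, X3 at 0, X4 at 0; solve each RREF row for its pivot's exponent:
  r0: exp(i) + (-3)·1 = 0 ⇒ exp(i) = 3
  r1: exp(ΔT) + (-2)·1 = 0 ⇒ exp(ΔT) = 2
  r2: exp(m) + (2)·1 = 0 ⇒ exp(m) = -2
Π_1 = i^3 · ΔT^2 · m^-2 · X1

["3", "2", "-2", "1", "0", "0", "0"]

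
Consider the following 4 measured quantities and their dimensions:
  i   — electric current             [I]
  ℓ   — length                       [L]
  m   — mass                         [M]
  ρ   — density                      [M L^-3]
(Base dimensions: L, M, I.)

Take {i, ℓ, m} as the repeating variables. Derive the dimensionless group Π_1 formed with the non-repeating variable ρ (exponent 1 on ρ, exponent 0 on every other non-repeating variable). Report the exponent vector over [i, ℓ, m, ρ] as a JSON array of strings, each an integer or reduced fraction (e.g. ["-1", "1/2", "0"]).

["0", "3", "-1", "1"]

Write exponents as rows L,M,I / cols i,ℓ,m,ρ:
  L: [ 0  1  0 -3]
  M: [ 0  0  1  1]
  I: [ 1  0  0  0]
Echelon form has 3 nonzero rows (pivots: i,ℓ,m)
Repeat: i,ℓ,m; free: ρ
RREF:
  r0: [   1    0    0    0]
  r1: [   0    1    0   -3]
  r2: [   0    0    1    1]
Fix exponent of ρ at 1; solve each RREF row for its pivot's exponent:
  r0: exp(i) + (0)·1 = 0 ⇒ exp(i) = 0
  r1: exp(ℓ) + (-3)·1 = 0 ⇒ exp(ℓ) = 3
  r2: exp(m) + (1)·1 = 0 ⇒ exp(m) = -1
Π_1 = ℓ^3 · m^-1 · ρ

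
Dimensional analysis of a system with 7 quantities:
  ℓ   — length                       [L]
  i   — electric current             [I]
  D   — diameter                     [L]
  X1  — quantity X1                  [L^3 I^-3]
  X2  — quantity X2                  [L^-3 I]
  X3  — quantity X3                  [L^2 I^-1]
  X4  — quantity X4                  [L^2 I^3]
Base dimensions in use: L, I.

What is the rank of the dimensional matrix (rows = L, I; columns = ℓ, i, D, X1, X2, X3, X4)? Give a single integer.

2

Dimensional matrix (L×I by ℓ×i×D×X1×X2×X3×X4):
  L: [ 1  0  1  3 -3  2  2]
  I: [ 0  1  0 -3  1 -1  3]
RREF → pivots at {ℓ,i} ⇒ r = 2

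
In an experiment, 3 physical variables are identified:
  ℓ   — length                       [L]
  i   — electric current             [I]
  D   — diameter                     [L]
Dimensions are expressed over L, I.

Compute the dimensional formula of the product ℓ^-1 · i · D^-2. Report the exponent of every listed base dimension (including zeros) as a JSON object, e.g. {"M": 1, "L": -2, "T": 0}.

{"L": -3, "I": 1}

Write exponents as rows L,I / cols ℓ,i,D:
  L: [ 1  0  1]
  I: [ 0  1  0]
  [L]: (-1)·1+(1)·0+(-2)·1 = -3
  [I]: (-1)·0+(1)·1+(-2)·0 = 1
⇒ L^-3 I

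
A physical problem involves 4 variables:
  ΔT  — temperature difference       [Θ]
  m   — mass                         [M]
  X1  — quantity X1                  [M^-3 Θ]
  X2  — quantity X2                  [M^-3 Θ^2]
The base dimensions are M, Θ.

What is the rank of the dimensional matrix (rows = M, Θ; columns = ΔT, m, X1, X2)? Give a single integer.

Write exponents as rows M,Θ / cols ΔT,m,X1,X2:
  M: [ 0  1 -3 -3]
  Θ: [ 1  0  1  2]
Echelon form has 2 nonzero rows (pivots: ΔT,m)

2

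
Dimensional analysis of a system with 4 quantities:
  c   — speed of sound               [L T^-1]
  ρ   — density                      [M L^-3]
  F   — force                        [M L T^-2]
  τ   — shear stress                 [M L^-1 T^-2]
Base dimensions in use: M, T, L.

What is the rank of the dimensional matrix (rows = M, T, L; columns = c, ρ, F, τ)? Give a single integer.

Write exponents as rows M,T,L / cols c,ρ,F,τ:
  M: [ 0  1  1  1]
  T: [-1  0 -2 -2]
  L: [ 1 -3  1 -1]
RREF → pivots at {c,ρ,F} ⇒ r = 3

3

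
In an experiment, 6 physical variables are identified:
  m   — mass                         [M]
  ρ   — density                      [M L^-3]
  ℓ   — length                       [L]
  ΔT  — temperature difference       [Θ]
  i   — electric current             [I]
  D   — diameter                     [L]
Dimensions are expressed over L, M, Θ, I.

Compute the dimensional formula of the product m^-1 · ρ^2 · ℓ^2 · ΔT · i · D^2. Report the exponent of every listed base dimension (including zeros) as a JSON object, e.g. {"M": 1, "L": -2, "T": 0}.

{"L": -2, "M": 1, "Θ": 1, "I": 1}

Write exponents as rows L,M,Θ,I / cols m,ρ,ℓ,ΔT,i,D:
  L: [ 0 -3  1  0  0  1]
  M: [ 1  1  0  0  0  0]
  Θ: [ 0  0  0  1  0  0]
  I: [ 0  0  0  0  1  0]
  [L]: (-1)·0+(2)·-3+(2)·1+(1)·0+(1)·0+(2)·1 = -2
  [M]: (-1)·1+(2)·1+(2)·0+(1)·0+(1)·0+(2)·0 = 1
  [Θ]: (-1)·0+(2)·0+(2)·0+(1)·1+(1)·0+(2)·0 = 1
  [I]: (-1)·0+(2)·0+(2)·0+(1)·0+(1)·1+(2)·0 = 1
⇒ L^-2 M Θ I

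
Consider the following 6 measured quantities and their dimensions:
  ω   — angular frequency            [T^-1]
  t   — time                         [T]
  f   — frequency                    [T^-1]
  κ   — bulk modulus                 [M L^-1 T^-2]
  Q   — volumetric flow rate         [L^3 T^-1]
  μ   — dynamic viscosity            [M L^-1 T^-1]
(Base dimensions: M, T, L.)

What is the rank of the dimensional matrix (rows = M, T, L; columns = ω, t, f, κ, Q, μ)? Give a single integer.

Exponent matrix [M,T,L] × [ω,t,f,κ,Q,μ]:
  M: [ 0  0  0  1  0  1]
  T: [-1  1 -1 -2 -1 -1]
  L: [ 0  0  0 -1  3 -1]
RREF → pivots at {ω,κ,Q} ⇒ r = 3

3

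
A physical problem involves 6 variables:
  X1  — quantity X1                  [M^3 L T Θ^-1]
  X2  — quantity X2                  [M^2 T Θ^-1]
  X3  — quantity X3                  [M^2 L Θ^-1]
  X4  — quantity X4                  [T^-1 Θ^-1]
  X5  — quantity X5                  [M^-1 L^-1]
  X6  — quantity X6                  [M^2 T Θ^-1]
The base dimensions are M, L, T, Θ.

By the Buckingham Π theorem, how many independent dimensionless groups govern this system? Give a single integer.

Write exponents as rows M,L,T,Θ / cols X1,X2,X3,X4,X5,X6:
  M: [ 3  2  2  0 -1  2]
  L: [ 1  0  1  0 -1  0]
  T: [ 1  1  0 -1  0  1]
  Θ: [-1 -1 -1 -1  0 -1]
Row reduction gives pivot columns X1,X2,X3; rank = 3
n=6, r=3 ⇒ 3 dimensionless groups

3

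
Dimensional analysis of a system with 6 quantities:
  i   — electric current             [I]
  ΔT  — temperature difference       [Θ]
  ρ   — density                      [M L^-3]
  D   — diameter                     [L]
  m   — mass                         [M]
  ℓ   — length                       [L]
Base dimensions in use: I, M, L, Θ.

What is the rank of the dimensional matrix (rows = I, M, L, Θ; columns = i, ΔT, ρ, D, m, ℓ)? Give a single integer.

4

Dimensional matrix (I×M×L×Θ by i×ΔT×ρ×D×m×ℓ):
  I: [ 1  0  0  0  0  0]
  M: [ 0  0  1  0  1  0]
  L: [ 0  0 -3  1  0  1]
  Θ: [ 0  1  0  0  0  0]
RREF → pivots at {i,ΔT,ρ,D} ⇒ r = 4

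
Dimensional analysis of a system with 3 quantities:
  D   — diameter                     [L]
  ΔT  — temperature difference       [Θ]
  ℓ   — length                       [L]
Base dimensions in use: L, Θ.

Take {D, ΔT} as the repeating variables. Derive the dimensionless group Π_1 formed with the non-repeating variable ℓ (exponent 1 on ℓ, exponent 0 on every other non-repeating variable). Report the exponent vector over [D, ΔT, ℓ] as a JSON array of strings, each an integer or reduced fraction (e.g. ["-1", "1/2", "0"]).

["-1", "0", "1"]

Write exponents as rows L,Θ / cols D,ΔT,ℓ:
  L: [ 1  0  1]
  Θ: [ 0  1  0]
Echelon form has 2 nonzero rows (pivots: D,ΔT)
Repeat: D,ΔT; free: ℓ
RREF:
  r0: [   1    0    1]
  r1: [   0    1    0]
Fix exponent of ℓ at 1; solve each RREF row for its pivot's exponent:
  r0: exp(D) + (1)·1 = 0 ⇒ exp(D) = -1
  r1: exp(ΔT) + (0)·1 = 0 ⇒ exp(ΔT) = 0
Π_1 = D^-1 · ℓ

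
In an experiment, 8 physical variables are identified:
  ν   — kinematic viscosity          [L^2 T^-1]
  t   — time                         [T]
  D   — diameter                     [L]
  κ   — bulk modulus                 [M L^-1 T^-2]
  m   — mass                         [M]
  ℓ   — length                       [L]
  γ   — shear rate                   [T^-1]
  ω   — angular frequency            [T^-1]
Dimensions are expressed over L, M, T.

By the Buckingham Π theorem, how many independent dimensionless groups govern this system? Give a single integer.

5

Dimensional matrix (L×M×T by ν×t×D×κ×m×ℓ×γ×ω):
  L: [ 2  0  1 -1  0  1  0  0]
  M: [ 0  0  0  1  1  0  0  0]
  T: [-1  1  0 -2  0  0 -1 -1]
Row reduction gives pivot columns ν,t,κ; rank = 3
Π count = n − r = 8 − 3 = 5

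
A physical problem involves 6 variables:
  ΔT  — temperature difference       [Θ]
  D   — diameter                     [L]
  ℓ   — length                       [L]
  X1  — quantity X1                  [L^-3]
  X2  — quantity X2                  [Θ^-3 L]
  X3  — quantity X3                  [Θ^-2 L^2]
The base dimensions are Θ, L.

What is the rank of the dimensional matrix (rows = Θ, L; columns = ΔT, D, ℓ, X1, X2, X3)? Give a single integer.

Write exponents as rows Θ,L / cols ΔT,D,ℓ,X1,X2,X3:
  Θ: [ 1  0  0  0 -3 -2]
  L: [ 0  1  1 -3  1  2]
Echelon form has 2 nonzero rows (pivots: ΔT,D)

2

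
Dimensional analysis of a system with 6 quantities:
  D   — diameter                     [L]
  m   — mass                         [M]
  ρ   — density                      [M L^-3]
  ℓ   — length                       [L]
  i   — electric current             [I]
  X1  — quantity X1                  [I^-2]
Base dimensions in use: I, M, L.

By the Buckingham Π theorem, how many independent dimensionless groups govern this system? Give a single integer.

Exponent matrix [I,M,L] × [D,m,ρ,ℓ,i,X1]:
  I: [ 0  0  0  0  1 -2]
  M: [ 0  1  1  0  0  0]
  L: [ 1  0 -3  1  0  0]
RREF → pivots at {D,m,i} ⇒ r = 3
Π count = n − r = 6 − 3 = 3

3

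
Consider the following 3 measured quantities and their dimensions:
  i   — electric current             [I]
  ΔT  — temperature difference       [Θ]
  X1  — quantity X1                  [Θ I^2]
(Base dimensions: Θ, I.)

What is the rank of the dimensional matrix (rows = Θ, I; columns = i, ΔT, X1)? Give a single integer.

Exponent matrix [Θ,I] × [i,ΔT,X1]:
  Θ: [ 0  1  1]
  I: [ 1  0  2]
Row reduction gives pivot columns i,ΔT; rank = 2

2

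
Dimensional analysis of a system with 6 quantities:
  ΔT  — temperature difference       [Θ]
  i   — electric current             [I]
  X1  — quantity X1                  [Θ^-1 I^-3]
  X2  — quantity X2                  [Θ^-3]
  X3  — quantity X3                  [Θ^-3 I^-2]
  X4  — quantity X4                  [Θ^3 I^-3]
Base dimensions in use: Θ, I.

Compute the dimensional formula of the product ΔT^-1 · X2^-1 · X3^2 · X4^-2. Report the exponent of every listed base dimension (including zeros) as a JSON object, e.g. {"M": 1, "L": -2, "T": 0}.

Dimensional matrix (Θ×I by ΔT×i×X1×X2×X3×X4):
  Θ: [ 1  0 -1 -3 -3  3]
  I: [ 0  1 -3  0 -2 -3]
  [Θ]: (-1)·1+(-1)·-3+(2)·-3+(-2)·3 = -10
  [I]: (-1)·0+(-1)·0+(2)·-2+(-2)·-3 = 2
⇒ Θ^-10 I^2

{"Θ": -10, "I": 2}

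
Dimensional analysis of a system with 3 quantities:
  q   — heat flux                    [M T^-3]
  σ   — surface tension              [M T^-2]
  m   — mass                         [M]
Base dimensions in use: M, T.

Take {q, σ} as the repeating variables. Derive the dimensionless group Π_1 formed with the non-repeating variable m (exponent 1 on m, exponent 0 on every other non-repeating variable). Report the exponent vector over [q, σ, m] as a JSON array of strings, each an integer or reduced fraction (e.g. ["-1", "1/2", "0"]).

["2", "-3", "1"]

Dimensional matrix (M×T by q×σ×m):
  M: [ 1  1  1]
  T: [-3 -2  0]
RREF → pivots at {q,σ} ⇒ r = 2
Pivot set = {q,σ}, free = {m}
RREF:
  r0: [   1    0   -2]
  r1: [   0    1    3]
Fix exponent of m at 1; solve each RREF row for its pivot's exponent:
  r0: exp(q) + (-2)·1 = 0 ⇒ exp(q) = 2
  r1: exp(σ) + (3)·1 = 0 ⇒ exp(σ) = -3
Π_1 = q^2 · σ^-3 · m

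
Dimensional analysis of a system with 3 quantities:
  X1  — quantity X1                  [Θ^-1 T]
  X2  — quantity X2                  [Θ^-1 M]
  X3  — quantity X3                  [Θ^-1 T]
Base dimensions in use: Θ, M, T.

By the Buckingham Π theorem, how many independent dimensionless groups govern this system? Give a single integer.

Dimensional matrix (Θ×M×T by X1×X2×X3):
  Θ: [-1 -1 -1]
  M: [ 0  1  0]
  T: [ 1  0  1]
Echelon form has 2 nonzero rows (pivots: X1,X2)
Π count = n − r = 3 − 2 = 1

1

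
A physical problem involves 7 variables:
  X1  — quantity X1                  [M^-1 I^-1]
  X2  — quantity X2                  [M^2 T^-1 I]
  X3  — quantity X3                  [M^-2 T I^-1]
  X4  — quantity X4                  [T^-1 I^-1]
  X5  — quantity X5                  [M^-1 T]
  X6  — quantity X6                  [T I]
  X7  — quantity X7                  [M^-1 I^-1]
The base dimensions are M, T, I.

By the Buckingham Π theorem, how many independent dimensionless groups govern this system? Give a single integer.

Dimensional matrix (M×T×I by X1×X2×X3×X4×X5×X6×X7):
  M: [-1  2 -2  0 -1  0 -1]
  T: [ 0 -1  1 -1  1  1  0]
  I: [-1  1 -1 -1  0  1 -1]
Echelon form has 2 nonzero rows (pivots: X1,X2)
7 vars − rank 2 = 5 Π groups

5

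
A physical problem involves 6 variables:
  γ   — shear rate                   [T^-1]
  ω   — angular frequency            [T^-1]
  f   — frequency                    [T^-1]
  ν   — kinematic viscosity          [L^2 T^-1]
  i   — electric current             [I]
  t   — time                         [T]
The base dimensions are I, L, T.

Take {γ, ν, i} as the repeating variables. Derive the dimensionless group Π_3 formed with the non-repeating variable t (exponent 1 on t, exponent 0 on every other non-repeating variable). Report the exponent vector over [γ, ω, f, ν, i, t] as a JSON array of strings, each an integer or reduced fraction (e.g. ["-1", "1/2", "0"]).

["1", "0", "0", "0", "0", "1"]

Dimensional matrix (I×L×T by γ×ω×f×ν×i×t):
  I: [ 0  0  0  0  1  0]
  L: [ 0  0  0  2  0  0]
  T: [-1 -1 -1 -1  0  1]
Echelon form has 3 nonzero rows (pivots: γ,ν,i)
Pivot set = {γ,ν,i}, free = {ω,f,t}
RREF:
  r0: [   1    1    1    0    0   -1]
  r1: [   0    0    0    1    0    0]
  r2: [   0    0    0    0    1    0]
Fix exponent of t at 1, ω at 0, f at 0; solve each RREF row for its pivot's exponent:
  r0: exp(γ) + (-1)·1 = 0 ⇒ exp(γ) = 1
  r1: exp(ν) + (0)·1 = 0 ⇒ exp(ν) = 0
  r2: exp(i) + (0)·1 = 0 ⇒ exp(i) = 0
Π_3 = γ · t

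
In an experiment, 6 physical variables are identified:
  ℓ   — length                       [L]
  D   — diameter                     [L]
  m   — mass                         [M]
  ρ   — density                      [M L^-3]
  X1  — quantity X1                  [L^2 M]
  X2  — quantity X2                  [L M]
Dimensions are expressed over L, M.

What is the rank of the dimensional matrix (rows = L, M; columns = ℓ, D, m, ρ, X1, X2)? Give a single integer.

2

Write exponents as rows L,M / cols ℓ,D,m,ρ,X1,X2:
  L: [ 1  1  0 -3  2  1]
  M: [ 0  0  1  1  1  1]
Echelon form has 2 nonzero rows (pivots: ℓ,m)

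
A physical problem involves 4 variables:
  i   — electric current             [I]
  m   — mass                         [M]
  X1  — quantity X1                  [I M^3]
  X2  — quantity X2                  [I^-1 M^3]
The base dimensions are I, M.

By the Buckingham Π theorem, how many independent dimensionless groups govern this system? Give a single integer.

Write exponents as rows I,M / cols i,m,X1,X2:
  I: [ 1  0  1 -1]
  M: [ 0  1  3  3]
RREF → pivots at {i,m} ⇒ r = 2
Π count = n − r = 4 − 2 = 2

2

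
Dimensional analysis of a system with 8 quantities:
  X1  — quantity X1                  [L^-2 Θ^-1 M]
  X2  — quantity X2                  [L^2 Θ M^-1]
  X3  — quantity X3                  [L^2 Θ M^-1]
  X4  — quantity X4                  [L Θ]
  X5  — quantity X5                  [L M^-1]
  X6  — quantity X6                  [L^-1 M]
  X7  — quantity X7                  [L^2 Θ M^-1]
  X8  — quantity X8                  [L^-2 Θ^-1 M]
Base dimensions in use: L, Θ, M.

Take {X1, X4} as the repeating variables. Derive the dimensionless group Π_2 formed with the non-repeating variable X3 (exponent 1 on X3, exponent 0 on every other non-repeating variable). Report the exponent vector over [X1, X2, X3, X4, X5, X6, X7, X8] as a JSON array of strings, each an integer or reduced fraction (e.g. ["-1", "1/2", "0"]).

Exponent matrix [L,Θ,M] × [X1,X2,X3,X4,X5,X6,X7,X8]:
  L: [-2  2  2  1  1 -1  2 -2]
  Θ: [-1  1  1  1  0  0  1 -1]
  M: [ 1 -1 -1  0 -1  1 -1  1]
Echelon form has 2 nonzero rows (pivots: X1,X4)
Pivot set = {X1,X4}, free = {X2,X3,X5,X6,X7,X8}
RREF:
  r0: [   1   -1   -1    0   -1    1   -1    1]
  r1: [   0    0    0    1   -1    1    0    0]
  r2: [   0    0    0    0    0    0    0    0]
Fix exponent of X3 at 1, X2 at 0, X5 at 0, X6 at 0, X7 at 0, X8 at 0; solve each RREF row for its pivot's exponent:
  r0: exp(X1) + (-1)·1 = 0 ⇒ exp(X1) = 1
  r1: exp(X4) + (0)·1 = 0 ⇒ exp(X4) = 0
Π_2 = X1 · X3

["1", "0", "1", "0", "0", "0", "0", "0"]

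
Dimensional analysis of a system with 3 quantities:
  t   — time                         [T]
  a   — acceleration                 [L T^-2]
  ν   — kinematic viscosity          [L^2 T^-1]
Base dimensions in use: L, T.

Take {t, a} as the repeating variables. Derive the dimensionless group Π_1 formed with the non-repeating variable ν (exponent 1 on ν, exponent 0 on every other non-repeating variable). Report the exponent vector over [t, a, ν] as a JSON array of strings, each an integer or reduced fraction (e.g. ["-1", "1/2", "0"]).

Dimensional matrix (L×T by t×a×ν):
  L: [ 0  1  2]
  T: [ 1 -2 -1]
Echelon form has 2 nonzero rows (pivots: t,a)
Repeat: t,a; free: ν
RREF:
  r0: [   1    0    3]
  r1: [   0    1    2]
Fix exponent of ν at 1; solve each RREF row for its pivot's exponent:
  r0: exp(t) + (3)·1 = 0 ⇒ exp(t) = -3
  r1: exp(a) + (2)·1 = 0 ⇒ exp(a) = -2
Π_1 = t^-3 · a^-2 · ν

["-3", "-2", "1"]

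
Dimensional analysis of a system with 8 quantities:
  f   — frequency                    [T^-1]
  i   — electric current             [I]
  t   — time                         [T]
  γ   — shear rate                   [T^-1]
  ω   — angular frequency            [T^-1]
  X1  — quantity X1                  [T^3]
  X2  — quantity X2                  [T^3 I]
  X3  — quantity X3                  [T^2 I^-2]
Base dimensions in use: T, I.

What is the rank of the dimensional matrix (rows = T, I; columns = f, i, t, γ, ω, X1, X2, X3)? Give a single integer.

Write exponents as rows T,I / cols f,i,t,γ,ω,X1,X2,X3:
  T: [-1  0  1 -1 -1  3  3  2]
  I: [ 0  1  0  0  0  0  1 -2]
Row reduction gives pivot columns f,i; rank = 2

2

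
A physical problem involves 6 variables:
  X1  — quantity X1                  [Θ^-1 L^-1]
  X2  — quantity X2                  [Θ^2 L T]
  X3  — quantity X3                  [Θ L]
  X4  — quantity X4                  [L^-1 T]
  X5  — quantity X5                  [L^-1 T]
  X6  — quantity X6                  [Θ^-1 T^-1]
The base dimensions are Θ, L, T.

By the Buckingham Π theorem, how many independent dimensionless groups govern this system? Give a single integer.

4

Dimensional matrix (Θ×L×T by X1×X2×X3×X4×X5×X6):
  Θ: [-1  2  1  0  0 -1]
  L: [-1  1  1 -1 -1  0]
  T: [ 0  1  0  1  1 -1]
Echelon form has 2 nonzero rows (pivots: X1,X2)
Π count = n − r = 6 − 2 = 4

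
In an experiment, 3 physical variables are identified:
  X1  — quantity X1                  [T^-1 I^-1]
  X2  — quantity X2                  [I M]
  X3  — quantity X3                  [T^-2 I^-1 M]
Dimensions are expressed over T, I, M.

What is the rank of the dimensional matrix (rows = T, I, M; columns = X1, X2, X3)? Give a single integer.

2

Dimensional matrix (T×I×M by X1×X2×X3):
  T: [-1  0 -2]
  I: [-1  1 -1]
  M: [ 0  1  1]
Row reduction gives pivot columns X1,X2; rank = 2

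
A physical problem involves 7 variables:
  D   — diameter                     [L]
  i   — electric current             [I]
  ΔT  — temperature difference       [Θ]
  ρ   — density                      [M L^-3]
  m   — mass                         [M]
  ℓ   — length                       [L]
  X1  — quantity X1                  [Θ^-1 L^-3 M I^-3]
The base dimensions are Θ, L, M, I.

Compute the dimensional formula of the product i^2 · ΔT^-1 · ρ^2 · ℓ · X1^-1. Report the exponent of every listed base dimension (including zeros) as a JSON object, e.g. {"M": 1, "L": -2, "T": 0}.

Write exponents as rows Θ,L,M,I / cols D,i,ΔT,ρ,m,ℓ,X1:
  Θ: [ 0  0  1  0  0  0 -1]
  L: [ 1  0  0 -3  0  1 -3]
  M: [ 0  0  0  1  1  0  1]
  I: [ 0  1  0  0  0  0 -3]
  [Θ]: (2)·0+(-1)·1+(2)·0+(1)·0+(-1)·-1 = 0
  [L]: (2)·0+(-1)·0+(2)·-3+(1)·1+(-1)·-3 = -2
  [M]: (2)·0+(-1)·0+(2)·1+(1)·0+(-1)·1 = 1
  [I]: (2)·1+(-1)·0+(2)·0+(1)·0+(-1)·-3 = 5
⇒ L^-2 M I^5

{"Θ": 0, "L": -2, "M": 1, "I": 5}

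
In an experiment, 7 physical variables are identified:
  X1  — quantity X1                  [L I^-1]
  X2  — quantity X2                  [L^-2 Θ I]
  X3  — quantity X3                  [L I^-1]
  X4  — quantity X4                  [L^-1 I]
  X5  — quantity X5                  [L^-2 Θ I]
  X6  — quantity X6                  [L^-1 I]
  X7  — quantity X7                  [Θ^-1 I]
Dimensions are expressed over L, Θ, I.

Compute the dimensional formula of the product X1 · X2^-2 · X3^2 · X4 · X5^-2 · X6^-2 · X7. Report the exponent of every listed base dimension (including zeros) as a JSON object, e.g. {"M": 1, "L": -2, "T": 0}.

Exponent matrix [L,Θ,I] × [X1,X2,X3,X4,X5,X6,X7]:
  L: [ 1 -2  1 -1 -2 -1  0]
  Θ: [ 0  1  0  0  1  0 -1]
  I: [-1  1 -1  1  1  1  1]
  [L]: (1)·1+(-2)·-2+(2)·1+(1)·-1+(-2)·-2+(-2)·-1+(1)·0 = 12
  [Θ]: (1)·0+(-2)·1+(2)·0+(1)·0+(-2)·1+(-2)·0+(1)·-1 = -5
  [I]: (1)·-1+(-2)·1+(2)·-1+(1)·1+(-2)·1+(-2)·1+(1)·1 = -7
⇒ L^12 Θ^-5 I^-7

{"L": 12, "Θ": -5, "I": -7}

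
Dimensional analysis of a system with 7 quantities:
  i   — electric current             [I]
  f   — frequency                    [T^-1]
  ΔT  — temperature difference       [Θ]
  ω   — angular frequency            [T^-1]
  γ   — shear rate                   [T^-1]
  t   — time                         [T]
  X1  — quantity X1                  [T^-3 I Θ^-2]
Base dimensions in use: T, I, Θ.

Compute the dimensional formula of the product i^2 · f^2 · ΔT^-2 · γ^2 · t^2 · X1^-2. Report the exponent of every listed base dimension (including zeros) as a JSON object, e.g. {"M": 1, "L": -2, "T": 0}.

Exponent matrix [T,I,Θ] × [i,f,ΔT,ω,γ,t,X1]:
  T: [ 0 -1  0 -1 -1  1 -3]
  I: [ 1  0  0  0  0  0  1]
  Θ: [ 0  0  1  0  0  0 -2]
  [T]: (2)·0+(2)·-1+(-2)·0+(2)·-1+(2)·1+(-2)·-3 = 4
  [I]: (2)·1+(2)·0+(-2)·0+(2)·0+(2)·0+(-2)·1 = 0
  [Θ]: (2)·0+(2)·0+(-2)·1+(2)·0+(2)·0+(-2)·-2 = 2
⇒ T^4 Θ^2

{"T": 4, "I": 0, "Θ": 2}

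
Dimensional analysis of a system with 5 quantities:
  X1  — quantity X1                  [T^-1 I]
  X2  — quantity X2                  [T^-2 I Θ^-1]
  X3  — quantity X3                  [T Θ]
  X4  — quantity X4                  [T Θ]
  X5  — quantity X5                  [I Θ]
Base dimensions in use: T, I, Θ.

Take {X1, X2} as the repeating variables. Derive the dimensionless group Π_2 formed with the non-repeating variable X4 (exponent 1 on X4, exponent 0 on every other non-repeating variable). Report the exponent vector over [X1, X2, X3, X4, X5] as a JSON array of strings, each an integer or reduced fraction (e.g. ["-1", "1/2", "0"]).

["-1", "1", "0", "1", "0"]

Exponent matrix [T,I,Θ] × [X1,X2,X3,X4,X5]:
  T: [-1 -2  1  1  0]
  I: [ 1  1  0  0  1]
  Θ: [ 0 -1  1  1  1]
Row reduction gives pivot columns X1,X2; rank = 2
Repeat: X1,X2; free: X3,X4,X5
RREF:
  r0: [   1    0    1    1    2]
  r1: [   0    1   -1   -1   -1]
  r2: [   0    0    0    0    0]
Fix exponent of X4 at 1, X3 at 0, X5 at 0; solve each RREF row for its pivot's exponent:
  r0: exp(X1) + (1)·1 = 0 ⇒ exp(X1) = -1
  r1: exp(X2) + (-1)·1 = 0 ⇒ exp(X2) = 1
Π_2 = X1^-1 · X2 · X4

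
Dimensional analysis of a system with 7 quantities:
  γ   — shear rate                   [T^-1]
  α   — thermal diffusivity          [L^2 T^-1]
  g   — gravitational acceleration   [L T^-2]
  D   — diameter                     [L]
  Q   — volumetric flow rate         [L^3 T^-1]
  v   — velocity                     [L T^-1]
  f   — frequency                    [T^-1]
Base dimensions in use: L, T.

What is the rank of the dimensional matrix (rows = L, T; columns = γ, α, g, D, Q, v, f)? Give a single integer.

Exponent matrix [L,T] × [γ,α,g,D,Q,v,f]:
  L: [ 0  2  1  1  3  1  0]
  T: [-1 -1 -2  0 -1 -1 -1]
RREF → pivots at {γ,α} ⇒ r = 2

2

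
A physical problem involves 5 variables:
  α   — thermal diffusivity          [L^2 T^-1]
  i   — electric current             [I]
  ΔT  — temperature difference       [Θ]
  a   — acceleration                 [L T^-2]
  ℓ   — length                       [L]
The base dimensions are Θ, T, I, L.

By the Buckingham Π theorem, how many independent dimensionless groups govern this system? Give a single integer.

1

Write exponents as rows Θ,T,I,L / cols α,i,ΔT,a,ℓ:
  Θ: [ 0  0  1  0  0]
  T: [-1  0  0 -2  0]
  I: [ 0  1  0  0  0]
  L: [ 2  0  0  1  1]
RREF → pivots at {α,i,ΔT,a} ⇒ r = 4
5 vars − rank 4 = 1 Π group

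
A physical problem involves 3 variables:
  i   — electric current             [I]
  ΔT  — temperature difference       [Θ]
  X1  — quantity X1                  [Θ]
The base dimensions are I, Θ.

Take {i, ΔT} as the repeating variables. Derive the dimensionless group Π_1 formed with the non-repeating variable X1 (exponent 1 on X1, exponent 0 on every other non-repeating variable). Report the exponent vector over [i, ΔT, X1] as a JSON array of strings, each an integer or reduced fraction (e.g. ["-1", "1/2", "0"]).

Exponent matrix [I,Θ] × [i,ΔT,X1]:
  I: [ 1  0  0]
  Θ: [ 0  1  1]
Echelon form has 2 nonzero rows (pivots: i,ΔT)
Pivot set = {i,ΔT}, free = {X1}
RREF:
  r0: [   1    0    0]
  r1: [   0    1    1]
Fix exponent of X1 at 1; solve each RREF row for its pivot's exponent:
  r0: exp(i) + (0)·1 = 0 ⇒ exp(i) = 0
  r1: exp(ΔT) + (1)·1 = 0 ⇒ exp(ΔT) = -1
Π_1 = ΔT^-1 · X1

["0", "-1", "1"]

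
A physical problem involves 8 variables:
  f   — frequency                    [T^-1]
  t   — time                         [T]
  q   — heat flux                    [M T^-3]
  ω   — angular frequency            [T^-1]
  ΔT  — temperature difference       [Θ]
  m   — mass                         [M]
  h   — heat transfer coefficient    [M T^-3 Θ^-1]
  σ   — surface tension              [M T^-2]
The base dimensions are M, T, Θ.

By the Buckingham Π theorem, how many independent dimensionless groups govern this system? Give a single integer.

5

Dimensional matrix (M×T×Θ by f×t×q×ω×ΔT×m×h×σ):
  M: [ 0  0  1  0  0  1  1  1]
  T: [-1  1 -3 -1  0  0 -3 -2]
  Θ: [ 0  0  0  0  1  0 -1  0]
Row reduction gives pivot columns f,q,ΔT; rank = 3
Π count = n − r = 8 − 3 = 5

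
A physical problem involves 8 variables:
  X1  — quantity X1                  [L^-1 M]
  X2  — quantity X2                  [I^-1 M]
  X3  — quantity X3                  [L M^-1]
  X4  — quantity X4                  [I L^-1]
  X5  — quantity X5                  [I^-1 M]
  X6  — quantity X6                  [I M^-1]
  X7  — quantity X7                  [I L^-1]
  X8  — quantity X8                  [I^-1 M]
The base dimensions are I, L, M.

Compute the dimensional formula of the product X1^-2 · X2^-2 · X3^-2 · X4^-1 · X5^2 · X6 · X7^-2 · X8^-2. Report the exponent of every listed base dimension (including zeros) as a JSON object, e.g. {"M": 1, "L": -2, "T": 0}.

Exponent matrix [I,L,M] × [X1,X2,X3,X4,X5,X6,X7,X8]:
  I: [ 0 -1  0  1 -1  1  1 -1]
  L: [-1  0  1 -1  0  0 -1  0]
  M: [ 1  1 -1  0  1 -1  0  1]
  [I]: (-2)·0+(-2)·-1+(-2)·0+(-1)·1+(2)·-1+(1)·1+(-2)·1+(-2)·-1 = 0
  [L]: (-2)·-1+(-2)·0+(-2)·1+(-1)·-1+(2)·0+(1)·0+(-2)·-1+(-2)·0 = 3
  [M]: (-2)·1+(-2)·1+(-2)·-1+(-1)·0+(2)·1+(1)·-1+(-2)·0+(-2)·1 = -3
⇒ L^3 M^-3

{"I": 0, "L": 3, "M": -3}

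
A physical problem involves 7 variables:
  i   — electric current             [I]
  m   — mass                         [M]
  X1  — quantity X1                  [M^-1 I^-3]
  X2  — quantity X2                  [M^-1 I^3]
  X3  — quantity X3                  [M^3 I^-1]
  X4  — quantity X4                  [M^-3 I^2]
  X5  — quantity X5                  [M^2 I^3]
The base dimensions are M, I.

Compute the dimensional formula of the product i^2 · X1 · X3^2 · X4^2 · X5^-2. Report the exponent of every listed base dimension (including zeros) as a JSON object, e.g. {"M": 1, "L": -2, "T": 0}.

Write exponents as rows M,I / cols i,m,X1,X2,X3,X4,X5:
  M: [ 0  1 -1 -1  3 -3  2]
  I: [ 1  0 -3  3 -1  2  3]
  [M]: (2)·0+(1)·-1+(2)·3+(2)·-3+(-2)·2 = -5
  [I]: (2)·1+(1)·-3+(2)·-1+(2)·2+(-2)·3 = -5
⇒ M^-5 I^-5

{"M": -5, "I": -5}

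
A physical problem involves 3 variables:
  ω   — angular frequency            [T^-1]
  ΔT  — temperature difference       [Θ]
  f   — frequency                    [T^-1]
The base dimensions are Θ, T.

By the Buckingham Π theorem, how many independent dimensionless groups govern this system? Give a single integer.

1

Dimensional matrix (Θ×T by ω×ΔT×f):
  Θ: [ 0  1  0]
  T: [-1  0 -1]
RREF → pivots at {ω,ΔT} ⇒ r = 2
n=3, r=2 ⇒ 1 dimensionless group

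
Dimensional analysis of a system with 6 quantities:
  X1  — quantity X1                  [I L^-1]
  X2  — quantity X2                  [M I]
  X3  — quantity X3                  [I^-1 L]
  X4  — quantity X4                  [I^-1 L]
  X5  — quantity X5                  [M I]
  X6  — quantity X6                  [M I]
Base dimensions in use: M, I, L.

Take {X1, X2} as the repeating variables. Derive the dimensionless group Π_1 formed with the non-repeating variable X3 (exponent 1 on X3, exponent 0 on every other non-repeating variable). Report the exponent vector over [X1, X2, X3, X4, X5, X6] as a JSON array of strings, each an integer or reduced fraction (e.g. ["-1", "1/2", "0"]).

["1", "0", "1", "0", "0", "0"]

Dimensional matrix (M×I×L by X1×X2×X3×X4×X5×X6):
  M: [ 0  1  0  0  1  1]
  I: [ 1  1 -1 -1  1  1]
  L: [-1  0  1  1  0  0]
Echelon form has 2 nonzero rows (pivots: X1,X2)
Repeat: X1,X2; free: X3,X4,X5,X6
RREF:
  r0: [   1    0   -1   -1    0    0]
  r1: [   0    1    0    0    1    1]
  r2: [   0    0    0    0    0    0]
Fix exponent of X3 at 1, X4 at 0, X5 at 0, X6 at 0; solve each RREF row for its pivot's exponent:
  r0: exp(X1) + (-1)·1 = 0 ⇒ exp(X1) = 1
  r1: exp(X2) + (0)·1 = 0 ⇒ exp(X2) = 0
Π_1 = X1 · X3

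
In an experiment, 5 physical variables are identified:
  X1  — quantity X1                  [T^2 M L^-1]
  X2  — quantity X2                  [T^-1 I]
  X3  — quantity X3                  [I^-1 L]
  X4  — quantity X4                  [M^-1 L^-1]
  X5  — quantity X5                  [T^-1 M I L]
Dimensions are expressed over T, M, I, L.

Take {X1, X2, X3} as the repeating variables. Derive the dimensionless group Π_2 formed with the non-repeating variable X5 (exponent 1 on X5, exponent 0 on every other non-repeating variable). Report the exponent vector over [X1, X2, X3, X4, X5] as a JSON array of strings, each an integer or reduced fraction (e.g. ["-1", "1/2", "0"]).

["-1", "-3", "-2", "0", "1"]

Exponent matrix [T,M,I,L] × [X1,X2,X3,X4,X5]:
  T: [ 2 -1  0  0 -1]
  M: [ 1  0  0 -1  1]
  I: [ 0  1 -1  0  1]
  L: [-1  0  1 -1  1]
Row reduction gives pivot columns X1,X2,X3; rank = 3
Repeat: X1,X2,X3; free: X4,X5
RREF:
  r0: [   1    0    0   -1    1]
  r1: [   0    1    0   -2    3]
  r2: [   0    0    1   -2    2]
  r3: [   0    0    0    0    0]
Fix exponent of X5 at 1, X4 at 0; solve each RREF row for its pivot's exponent:
  r0: exp(X1) + (1)·1 = 0 ⇒ exp(X1) = -1
  r1: exp(X2) + (3)·1 = 0 ⇒ exp(X2) = -3
  r2: exp(X3) + (2)·1 = 0 ⇒ exp(X3) = -2
Π_2 = X1^-1 · X2^-3 · X3^-2 · X5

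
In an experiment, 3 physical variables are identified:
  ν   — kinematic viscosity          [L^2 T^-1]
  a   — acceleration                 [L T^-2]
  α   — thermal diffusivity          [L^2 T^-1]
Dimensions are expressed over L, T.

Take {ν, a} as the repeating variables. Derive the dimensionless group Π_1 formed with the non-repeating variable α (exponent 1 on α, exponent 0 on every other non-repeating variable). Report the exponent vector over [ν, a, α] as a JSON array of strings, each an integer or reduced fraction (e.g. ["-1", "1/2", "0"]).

Exponent matrix [L,T] × [ν,a,α]:
  L: [ 2  1  2]
  T: [-1 -2 -1]
Row reduction gives pivot columns ν,a; rank = 2
Repeat: ν,a; free: α
RREF:
  r0: [   1    0    1]
  r1: [   0    1    0]
Fix exponent of α at 1; solve each RREF row for its pivot's exponent:
  r0: exp(ν) + (1)·1 = 0 ⇒ exp(ν) = -1
  r1: exp(a) + (0)·1 = 0 ⇒ exp(a) = 0
Π_1 = ν^-1 · α

["-1", "0", "1"]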